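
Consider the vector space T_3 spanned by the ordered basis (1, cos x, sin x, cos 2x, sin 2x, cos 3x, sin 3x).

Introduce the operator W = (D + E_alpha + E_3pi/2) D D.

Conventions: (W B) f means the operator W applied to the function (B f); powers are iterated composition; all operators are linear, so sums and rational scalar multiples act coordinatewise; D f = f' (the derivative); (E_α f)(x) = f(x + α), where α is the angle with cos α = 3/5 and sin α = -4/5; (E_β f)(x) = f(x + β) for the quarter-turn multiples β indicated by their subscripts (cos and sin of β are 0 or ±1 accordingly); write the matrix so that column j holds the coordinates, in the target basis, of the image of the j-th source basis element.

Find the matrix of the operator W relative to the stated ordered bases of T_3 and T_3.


the matrix is [[0, 0, 0, 0, 0, 0, 0]; [0, -3/5, 4/5, 0, 0, 0, 0]; [0, -4/5, -3/5, 0, 0, 0, 0]; [0, 0, 0, 128/25, -104/25, 0, 0]; [0, 0, 0, 104/25, 128/25, 0, 0]; [0, 0, 0, 0, 0, 1053/125, -4104/125]; [0, 0, 0, 0, 0, 4104/125, 1053/125]] (rows listed top to bottom)

image of 1: 0
image of cos x: -(3/5)cos x - (4/5)sin x
image of sin x: (4/5)cos x - (3/5)sin x
image of cos 2x: (128/25)cos 2x + (104/25)sin 2x
image of sin 2x: -(104/25)cos 2x + (128/25)sin 2x
image of cos 3x: (1053/125)cos 3x + (4104/125)sin 3x
image of sin 3x: -(4104/125)cos 3x + (1053/125)sin 3x
each image's coordinates form column j of the matrix


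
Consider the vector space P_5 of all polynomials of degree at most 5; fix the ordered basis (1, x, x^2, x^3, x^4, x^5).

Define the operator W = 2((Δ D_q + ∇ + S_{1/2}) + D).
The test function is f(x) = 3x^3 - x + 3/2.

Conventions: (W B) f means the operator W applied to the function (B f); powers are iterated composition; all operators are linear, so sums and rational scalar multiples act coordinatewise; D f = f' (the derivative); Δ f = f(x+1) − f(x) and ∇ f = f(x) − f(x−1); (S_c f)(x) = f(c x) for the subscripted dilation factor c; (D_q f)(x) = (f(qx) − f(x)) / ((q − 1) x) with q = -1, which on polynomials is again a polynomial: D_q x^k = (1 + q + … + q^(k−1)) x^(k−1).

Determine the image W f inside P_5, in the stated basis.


g(x) = (3/4)x^3 + 36x^2 - 7x + 11

D_q f = 3x^2 - 1
Δ D_q f = 6x + 3
∇ f = 9x^2 - 9x + 2
S_{1/2} f = (3/8)x^3 - (1/2)x + 3/2
(Δ D_q + ∇ + S_{1/2}) f = (3/8)x^3 + 9x^2 - (7/2)x + 13/2
D f = 9x^2 - 1
((Δ D_q + ∇ + S_{1/2}) + D) f = (3/8)x^3 + 18x^2 - (7/2)x + 11/2
(2((Δ D_q + ∇ + S_{1/2}) + D)) f = (3/4)x^3 + 36x^2 - 7x + 11


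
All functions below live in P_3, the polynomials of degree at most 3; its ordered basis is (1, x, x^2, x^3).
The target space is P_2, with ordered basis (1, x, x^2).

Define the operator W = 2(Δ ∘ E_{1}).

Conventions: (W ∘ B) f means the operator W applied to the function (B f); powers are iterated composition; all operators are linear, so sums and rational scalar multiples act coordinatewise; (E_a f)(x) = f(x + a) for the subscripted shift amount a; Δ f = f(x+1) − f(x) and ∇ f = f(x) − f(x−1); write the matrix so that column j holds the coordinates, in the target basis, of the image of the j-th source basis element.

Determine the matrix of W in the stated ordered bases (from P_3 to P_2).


image of 1: 0
image of x: 2
image of x^2: 4x + 6
image of x^3: 6x^2 + 18x + 14
each image's coordinates form column j of the matrix

the matrix is [[0, 2, 6, 14]; [0, 0, 4, 18]; [0, 0, 0, 6]] (rows listed top to bottom)


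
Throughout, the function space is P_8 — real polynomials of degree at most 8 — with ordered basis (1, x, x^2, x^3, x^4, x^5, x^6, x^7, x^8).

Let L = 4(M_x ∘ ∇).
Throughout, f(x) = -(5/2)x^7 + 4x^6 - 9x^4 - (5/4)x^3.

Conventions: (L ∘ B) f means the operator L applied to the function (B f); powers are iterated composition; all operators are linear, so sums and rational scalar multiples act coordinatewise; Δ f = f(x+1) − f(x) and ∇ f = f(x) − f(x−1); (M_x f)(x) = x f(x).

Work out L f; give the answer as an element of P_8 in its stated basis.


g(x) = -70x^7 + 306x^6 - 590x^5 + 526x^4 - 249x^3 + 37x^2 + 5x

∇ f = -(35/2)x^6 + (153/2)x^5 - (295/2)x^4 + (263/2)x^3 - (249/4)x^2 + (37/4)x + 5/4
M_x ∇ f = -(35/2)x^7 + (153/2)x^6 - (295/2)x^5 + (263/2)x^4 - (249/4)x^3 + (37/4)x^2 + (5/4)x
(4(M_x ∘ ∇)) f = -70x^7 + 306x^6 - 590x^5 + 526x^4 - 249x^3 + 37x^2 + 5x


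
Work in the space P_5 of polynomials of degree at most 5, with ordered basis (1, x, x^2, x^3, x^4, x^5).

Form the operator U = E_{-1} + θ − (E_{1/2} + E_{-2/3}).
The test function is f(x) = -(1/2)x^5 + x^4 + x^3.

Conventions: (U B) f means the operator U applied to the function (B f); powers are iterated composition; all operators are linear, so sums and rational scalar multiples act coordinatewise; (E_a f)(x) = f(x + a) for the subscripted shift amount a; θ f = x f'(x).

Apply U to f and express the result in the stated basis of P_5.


E_{-1} f = -(1/2)x^5 + (7/2)x^4 - 8x^3 + 8x^2 - (7/2)x + 1/2
θ f = -(5/2)x^5 + 4x^4 + 3x^3
E_{1/2} f = -(1/2)x^5 - (1/4)x^4 + (7/4)x^3 + (19/8)x^2 + (35/32)x + 11/64
E_{-2/3} f = -(1/2)x^5 + (8/3)x^4 - (35/9)x^3 + (58/27)x^2 - (28/81)x - 8/243
(E_{1/2} + E_{-2/3}) f = -x^5 + (29/12)x^4 - (77/36)x^3 + (977/216)x^2 + (1939/2592)x + 2161/15552
(-(E_{1/2} + E_{-2/3})) f = x^5 - (29/12)x^4 + (77/36)x^3 - (977/216)x^2 - (1939/2592)x - 2161/15552
(E_{-1} + θ − (E_{1/2} + E_{-2/3})) f = -2x^5 + (61/12)x^4 - (103/36)x^3 + (751/216)x^2 - (11011/2592)x + 5615/15552

the result is g(x) = -2x^5 + (61/12)x^4 - (103/36)x^3 + (751/216)x^2 - (11011/2592)x + 5615/15552


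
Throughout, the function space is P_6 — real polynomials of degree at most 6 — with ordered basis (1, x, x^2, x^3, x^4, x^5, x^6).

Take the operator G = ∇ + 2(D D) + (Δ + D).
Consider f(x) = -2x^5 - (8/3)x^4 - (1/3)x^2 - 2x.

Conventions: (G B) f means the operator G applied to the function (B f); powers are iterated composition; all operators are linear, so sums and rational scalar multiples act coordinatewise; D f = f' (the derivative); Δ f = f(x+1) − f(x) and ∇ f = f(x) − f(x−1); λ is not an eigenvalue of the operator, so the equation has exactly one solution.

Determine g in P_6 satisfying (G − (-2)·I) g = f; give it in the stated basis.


the image equals g(x) = -x^5 + (37/6)x^4 - 17x^3 + (37/3)x^2 + (118/3)x - 197/3

write g with unknown coordinates in the stated basis and equate coefficients in (G − (-2)·I) g = f
solving from the highest basis element down gives g = -x^5 + (37/6)x^4 - 17x^3 + (37/3)x^2 + (118/3)x - 197/3
check: G g = -15x^4 + 34x^3 - 25x^2 - (242/3)x + 394/3
so G g − (-2)·g = -2x^5 - (8/3)x^4 - (1/3)x^2 - 2x = f ✓


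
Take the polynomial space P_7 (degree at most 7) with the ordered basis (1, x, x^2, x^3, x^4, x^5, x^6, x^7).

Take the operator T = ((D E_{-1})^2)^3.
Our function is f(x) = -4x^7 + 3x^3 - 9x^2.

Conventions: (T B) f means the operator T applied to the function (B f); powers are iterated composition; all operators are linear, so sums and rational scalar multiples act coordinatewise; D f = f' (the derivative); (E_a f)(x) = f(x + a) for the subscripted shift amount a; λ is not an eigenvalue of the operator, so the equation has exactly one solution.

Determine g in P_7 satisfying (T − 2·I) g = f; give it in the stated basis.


the result is g(x) = 2x^7 - (3/2)x^3 + (9/2)x^2 + 5040x - 30240

write g with unknown coordinates in the stated basis and equate coefficients in (T − 2·I) g = f
solving from the highest basis element down gives g = 2x^7 - (3/2)x^3 + (9/2)x^2 + 5040x - 30240
check: T g = 10080x - 60480
so T g − 2·g = -4x^7 + 3x^3 - 9x^2 = f ✓


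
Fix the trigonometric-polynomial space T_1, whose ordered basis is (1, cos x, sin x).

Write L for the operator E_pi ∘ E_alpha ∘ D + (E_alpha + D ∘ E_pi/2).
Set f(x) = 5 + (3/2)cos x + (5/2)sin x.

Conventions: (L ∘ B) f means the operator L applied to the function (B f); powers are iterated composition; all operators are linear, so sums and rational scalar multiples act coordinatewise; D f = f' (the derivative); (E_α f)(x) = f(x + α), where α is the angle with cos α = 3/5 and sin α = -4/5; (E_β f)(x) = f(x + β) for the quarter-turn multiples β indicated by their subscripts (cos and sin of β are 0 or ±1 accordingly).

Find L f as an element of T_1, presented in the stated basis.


g(x) = 5 - (53/10)cos x - (9/10)sin x

D f = (5/2)cos x - (3/2)sin x
E_alpha D f = (27/10)cos x + (11/10)sin x
E_pi E_alpha D f = -(27/10)cos x - (11/10)sin x
E_alpha f = 5 - (11/10)cos x + (27/10)sin x
E_pi/2 f = 5 + (5/2)cos x - (3/2)sin x
D E_pi/2 f = -(3/2)cos x - (5/2)sin x
(E_alpha + D ∘ E_pi/2) f = 5 - (13/5)cos x + (1/5)sin x
(E_pi ∘ E_alpha ∘ D + (E_alpha + D ∘ E_pi/2)) f = 5 - (53/10)cos x - (9/10)sin x


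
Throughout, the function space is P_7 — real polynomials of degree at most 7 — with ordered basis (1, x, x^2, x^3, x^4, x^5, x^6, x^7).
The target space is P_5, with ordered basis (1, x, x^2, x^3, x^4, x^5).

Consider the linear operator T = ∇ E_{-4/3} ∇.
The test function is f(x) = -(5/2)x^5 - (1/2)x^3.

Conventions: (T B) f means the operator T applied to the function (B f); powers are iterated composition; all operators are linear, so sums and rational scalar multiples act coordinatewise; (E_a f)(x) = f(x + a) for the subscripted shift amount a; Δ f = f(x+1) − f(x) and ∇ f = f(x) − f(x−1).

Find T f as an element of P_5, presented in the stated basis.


the result is g(x) = -50x^3 + 350x^2 - (2534/3)x + 18914/27

∇ f = -(25/2)x^4 + 25x^3 - (53/2)x^2 + 14x - 3
E_{-4/3} ∇ f = -(25/2)x^4 + (275/3)x^3 - (1559/6)x^2 + (9086/27)x - 13571/81
∇ (E_{-4/3} ∇) f = -50x^3 + 350x^2 - (2534/3)x + 18914/27


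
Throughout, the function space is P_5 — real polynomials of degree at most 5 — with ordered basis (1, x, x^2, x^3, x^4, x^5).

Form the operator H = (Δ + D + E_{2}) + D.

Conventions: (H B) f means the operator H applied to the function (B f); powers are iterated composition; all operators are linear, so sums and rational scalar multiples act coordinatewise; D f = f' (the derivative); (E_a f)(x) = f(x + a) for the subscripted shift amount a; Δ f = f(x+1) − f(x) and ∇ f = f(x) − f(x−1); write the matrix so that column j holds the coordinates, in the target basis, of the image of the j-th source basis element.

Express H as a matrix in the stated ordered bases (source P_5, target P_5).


the matrix is [[1, 5, 5, 9, 17, 33]; [0, 1, 10, 15, 36, 85]; [0, 0, 1, 15, 30, 90]; [0, 0, 0, 1, 20, 50]; [0, 0, 0, 0, 1, 25]; [0, 0, 0, 0, 0, 1]] (rows listed top to bottom)

image of 1: 1
image of x: x + 5
image of x^2: x^2 + 10x + 5
image of x^3: x^3 + 15x^2 + 15x + 9
image of x^4: x^4 + 20x^3 + 30x^2 + 36x + 17
image of x^5: x^5 + 25x^4 + 50x^3 + 90x^2 + 85x + 33
each image's coordinates form column j of the matrix


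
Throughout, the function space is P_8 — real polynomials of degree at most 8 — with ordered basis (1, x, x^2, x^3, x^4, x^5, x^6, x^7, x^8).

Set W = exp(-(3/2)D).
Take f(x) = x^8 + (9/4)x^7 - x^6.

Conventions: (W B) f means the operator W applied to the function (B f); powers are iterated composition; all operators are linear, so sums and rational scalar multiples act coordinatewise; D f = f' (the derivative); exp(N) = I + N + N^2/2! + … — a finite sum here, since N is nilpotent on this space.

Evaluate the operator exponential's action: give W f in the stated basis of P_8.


g(x) = x^8 - (39/4)x^7 + (307/8)x^6 - (1179/16)x^5 + (1755/32)x^4 + (2619/64)x^3 - (14823/128)x^2 + (22599/256)x - 12393/512

order-1 term: -12x^7 - (189/8)x^6 + 9x^5
order-2 term: 63x^6 + (1701/16)x^5 - (135/4)x^4
order-3 term: -189x^5 - (8505/32)x^4 + (135/2)x^3
order-4 term: (2835/8)x^4 + (25515/64)x^3 - (1215/16)x^2
order-5 term: -(1701/4)x^3 - (45927/128)x^2 + (729/16)x
order-6 term: (5103/16)x^2 + (45927/256)x - 729/64
order-7 term: -(2187/16)x - 19683/512
order-8 term: 6561/256
the series for exp(-(3/2)D) f terminates at order 8
exp(-(3/2)D) f = x^8 - (39/4)x^7 + (307/8)x^6 - (1179/16)x^5 + (1755/32)x^4 + (2619/64)x^3 - (14823/128)x^2 + (22599/256)x - 12393/512


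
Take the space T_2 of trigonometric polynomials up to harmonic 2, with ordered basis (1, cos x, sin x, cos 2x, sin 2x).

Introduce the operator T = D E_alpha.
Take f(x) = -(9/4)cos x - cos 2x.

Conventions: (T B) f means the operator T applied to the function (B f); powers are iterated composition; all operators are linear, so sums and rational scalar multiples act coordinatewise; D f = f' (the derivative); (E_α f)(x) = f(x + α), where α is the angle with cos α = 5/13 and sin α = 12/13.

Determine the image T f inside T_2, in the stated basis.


E_alpha f = -(45/52)cos x + (27/13)sin x + (119/169)cos 2x + (120/169)sin 2x
D E_alpha f = (27/13)cos x + (45/52)sin x + (240/169)cos 2x - (238/169)sin 2x

the result is g(x) = (27/13)cos x + (45/52)sin x + (240/169)cos 2x - (238/169)sin 2x


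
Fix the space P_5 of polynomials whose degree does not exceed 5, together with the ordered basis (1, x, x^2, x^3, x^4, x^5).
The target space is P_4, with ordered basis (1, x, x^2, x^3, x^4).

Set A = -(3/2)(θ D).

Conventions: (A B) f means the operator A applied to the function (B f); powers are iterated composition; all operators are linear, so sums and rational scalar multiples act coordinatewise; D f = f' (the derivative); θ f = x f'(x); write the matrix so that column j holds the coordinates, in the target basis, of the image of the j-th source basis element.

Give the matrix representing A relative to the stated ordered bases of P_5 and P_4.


the matrix is [[0, 0, 0, 0, 0, 0]; [0, 0, -3, 0, 0, 0]; [0, 0, 0, -9, 0, 0]; [0, 0, 0, 0, -18, 0]; [0, 0, 0, 0, 0, -30]] (rows listed top to bottom)

image of 1: 0
image of x: 0
image of x^2: -3x
image of x^3: -9x^2
image of x^4: -18x^3
image of x^5: -30x^4
each image's coordinates form column j of the matrix


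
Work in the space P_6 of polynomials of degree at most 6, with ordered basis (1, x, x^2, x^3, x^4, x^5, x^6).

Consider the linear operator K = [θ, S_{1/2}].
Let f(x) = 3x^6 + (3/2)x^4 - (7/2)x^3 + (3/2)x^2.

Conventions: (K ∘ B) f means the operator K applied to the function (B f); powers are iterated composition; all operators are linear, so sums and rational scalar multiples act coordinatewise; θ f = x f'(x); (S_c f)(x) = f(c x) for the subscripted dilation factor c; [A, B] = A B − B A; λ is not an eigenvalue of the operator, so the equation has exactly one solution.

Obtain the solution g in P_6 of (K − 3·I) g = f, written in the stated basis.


write g with unknown coordinates in the stated basis and equate coefficients in (K − 3·I) g = f
solving from the highest basis element down gives g = -x^6 - (1/2)x^4 + (7/6)x^3 - (1/2)x^2
check: K g = 0
so K g − 3·g = 3x^6 + (3/2)x^4 - (7/2)x^3 + (3/2)x^2 = f ✓

the result is g(x) = -x^6 - (1/2)x^4 + (7/6)x^3 - (1/2)x^2


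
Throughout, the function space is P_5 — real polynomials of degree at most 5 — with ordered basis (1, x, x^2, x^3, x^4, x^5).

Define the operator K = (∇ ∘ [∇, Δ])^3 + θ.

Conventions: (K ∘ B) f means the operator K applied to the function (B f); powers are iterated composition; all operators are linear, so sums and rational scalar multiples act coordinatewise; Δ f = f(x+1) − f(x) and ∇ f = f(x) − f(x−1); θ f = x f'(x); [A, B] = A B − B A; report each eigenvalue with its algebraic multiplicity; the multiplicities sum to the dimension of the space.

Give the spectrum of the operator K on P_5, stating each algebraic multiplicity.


λ = 0 (multiplicity 1), λ = 1 (multiplicity 1), λ = 2 (multiplicity 1), λ = 3 (multiplicity 1), λ = 4 (multiplicity 1), λ = 5 (multiplicity 1)

image of 1: 0
image of x: x
image of x^2: 2x^2
image of x^3: 3x^3
image of x^4: 4x^4
image of x^5: 5x^5
the matrix is upper triangular; its diagonal is (0, 1, 2, 3, 4, 5)
for a triangular matrix the eigenvalues are the diagonal entries, with algebraic multiplicity their repetition count


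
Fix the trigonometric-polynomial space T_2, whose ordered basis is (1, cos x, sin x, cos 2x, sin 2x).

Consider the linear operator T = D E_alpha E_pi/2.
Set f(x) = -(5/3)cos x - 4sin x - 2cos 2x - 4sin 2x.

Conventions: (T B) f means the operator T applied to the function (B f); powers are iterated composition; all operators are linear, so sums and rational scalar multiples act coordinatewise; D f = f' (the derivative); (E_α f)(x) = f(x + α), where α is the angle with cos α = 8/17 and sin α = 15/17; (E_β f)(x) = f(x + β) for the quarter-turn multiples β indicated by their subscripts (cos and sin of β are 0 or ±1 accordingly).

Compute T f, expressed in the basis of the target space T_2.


E_pi/2 f = -4cos x + (5/3)sin x + 2cos 2x + 4sin 2x
E_alpha E_pi/2 f = -(7/17)cos x + (220/51)sin x + (638/289)cos 2x - (1124/289)sin 2x
D E_alpha E_pi/2 f = (220/51)cos x + (7/17)sin x - (2248/289)cos 2x - (1276/289)sin 2x

the image equals g(x) = (220/51)cos x + (7/17)sin x - (2248/289)cos 2x - (1276/289)sin 2x


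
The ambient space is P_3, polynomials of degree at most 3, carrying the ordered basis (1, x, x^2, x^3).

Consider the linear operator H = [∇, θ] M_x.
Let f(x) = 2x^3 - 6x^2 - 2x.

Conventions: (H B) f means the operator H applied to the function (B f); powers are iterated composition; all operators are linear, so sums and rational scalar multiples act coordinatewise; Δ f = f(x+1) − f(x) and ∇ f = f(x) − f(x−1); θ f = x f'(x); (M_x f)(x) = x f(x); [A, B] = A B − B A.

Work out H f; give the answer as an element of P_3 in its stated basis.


g(x) = 8x^3 - 42x^2 + 56x - 22

M_x f = 2x^4 - 6x^3 - 2x^2
θ M_x f = 8x^4 - 18x^3 - 4x^2
∇ θ M_x f = 32x^3 - 102x^2 + 78x - 22
∇ M_x f = 8x^3 - 30x^2 + 22x - 6
θ ∇ M_x f = 24x^3 - 60x^2 + 22x
[∇, θ] M_x f = 8x^3 - 42x^2 + 56x - 22


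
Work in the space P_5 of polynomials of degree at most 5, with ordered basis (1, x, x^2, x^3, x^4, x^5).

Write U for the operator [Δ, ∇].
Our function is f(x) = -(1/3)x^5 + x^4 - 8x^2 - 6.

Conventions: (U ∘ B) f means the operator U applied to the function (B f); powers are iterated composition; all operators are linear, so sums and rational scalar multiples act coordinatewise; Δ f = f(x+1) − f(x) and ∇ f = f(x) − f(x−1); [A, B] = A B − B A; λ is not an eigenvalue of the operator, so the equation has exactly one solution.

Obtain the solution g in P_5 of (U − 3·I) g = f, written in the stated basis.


write g with unknown coordinates in the stated basis and equate coefficients in (U − 3·I) g = f
solving from the highest basis element down gives g = (1/9)x^5 - (1/3)x^4 + (8/3)x^2 + 2
check: U g = 0
so U g − 3·g = -(1/3)x^5 + x^4 - 8x^2 - 6 = f ✓

the result is g(x) = (1/9)x^5 - (1/3)x^4 + (8/3)x^2 + 2


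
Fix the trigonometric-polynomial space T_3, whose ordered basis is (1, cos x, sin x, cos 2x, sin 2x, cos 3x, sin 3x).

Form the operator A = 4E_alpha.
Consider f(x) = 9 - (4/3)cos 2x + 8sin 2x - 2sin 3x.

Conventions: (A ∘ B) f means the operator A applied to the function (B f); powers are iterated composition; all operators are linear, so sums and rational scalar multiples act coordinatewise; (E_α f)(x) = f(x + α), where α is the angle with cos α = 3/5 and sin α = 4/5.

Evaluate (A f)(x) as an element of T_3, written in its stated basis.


E_alpha f = 9 + (604/75)cos 2x - (24/25)sin 2x - (88/125)cos 3x + (234/125)sin 3x
(4E_alpha) f = 36 + (2416/75)cos 2x - (96/25)sin 2x - (352/125)cos 3x + (936/125)sin 3x

the result is g(x) = 36 + (2416/75)cos 2x - (96/25)sin 2x - (352/125)cos 3x + (936/125)sin 3x


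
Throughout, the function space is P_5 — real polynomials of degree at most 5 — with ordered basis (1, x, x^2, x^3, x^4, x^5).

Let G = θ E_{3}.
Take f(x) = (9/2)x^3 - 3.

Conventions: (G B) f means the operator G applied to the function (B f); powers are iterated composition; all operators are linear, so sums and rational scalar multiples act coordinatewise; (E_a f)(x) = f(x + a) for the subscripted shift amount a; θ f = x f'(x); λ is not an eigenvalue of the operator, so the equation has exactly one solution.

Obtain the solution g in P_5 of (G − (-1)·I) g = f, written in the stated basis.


the result is g(x) = (9/8)x^3 - (27/4)x^2 + (81/16)x - 3

write g with unknown coordinates in the stated basis and equate coefficients in (G − (-1)·I) g = f
solving from the highest basis element down gives g = (9/8)x^3 - (27/4)x^2 + (81/16)x - 3
check: G g = (27/8)x^3 + (27/4)x^2 - (81/16)x
so G g − (-1)·g = (9/2)x^3 - 3 = f ✓


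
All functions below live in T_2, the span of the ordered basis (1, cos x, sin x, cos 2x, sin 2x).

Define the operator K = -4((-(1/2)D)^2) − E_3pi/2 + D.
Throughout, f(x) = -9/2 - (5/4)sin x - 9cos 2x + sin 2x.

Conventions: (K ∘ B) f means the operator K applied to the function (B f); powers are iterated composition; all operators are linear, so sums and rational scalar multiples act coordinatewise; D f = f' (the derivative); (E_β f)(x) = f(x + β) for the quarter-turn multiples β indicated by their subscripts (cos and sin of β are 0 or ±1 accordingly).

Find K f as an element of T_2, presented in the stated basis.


D f = -(5/4)cos x + 2cos 2x + 18sin 2x
(-(1/2)D) f = (5/8)cos x - cos 2x - 9sin 2x
D (-(1/2)D) f = -(5/8)sin x - 18cos 2x + 2sin 2x
(-(1/2)D) (-(1/2)D) f = (5/16)sin x + 9cos 2x - sin 2x
(-4((-(1/2)D)^2)) f = -(5/4)sin x - 36cos 2x + 4sin 2x
E_3pi/2 f = -9/2 + (5/4)cos x + 9cos 2x - sin 2x
(-E_3pi/2) f = 9/2 - (5/4)cos x - 9cos 2x + sin 2x
D f = -(5/4)cos x + 2cos 2x + 18sin 2x
(-4((-(1/2)D)^2) − E_3pi/2 + D) f = 9/2 - (5/2)cos x - (5/4)sin x - 43cos 2x + 23sin 2x

g(x) = 9/2 - (5/2)cos x - (5/4)sin x - 43cos 2x + 23sin 2x


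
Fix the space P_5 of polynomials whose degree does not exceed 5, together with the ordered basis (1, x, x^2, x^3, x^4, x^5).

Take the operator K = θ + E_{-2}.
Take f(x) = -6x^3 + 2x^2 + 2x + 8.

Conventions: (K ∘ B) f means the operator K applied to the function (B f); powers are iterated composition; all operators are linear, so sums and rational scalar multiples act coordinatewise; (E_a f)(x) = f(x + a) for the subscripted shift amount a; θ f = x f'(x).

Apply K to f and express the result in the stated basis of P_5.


g(x) = -24x^3 + 42x^2 - 76x + 60

θ f = -18x^3 + 4x^2 + 2x
E_{-2} f = -6x^3 + 38x^2 - 78x + 60
(θ + E_{-2}) f = -24x^3 + 42x^2 - 76x + 60


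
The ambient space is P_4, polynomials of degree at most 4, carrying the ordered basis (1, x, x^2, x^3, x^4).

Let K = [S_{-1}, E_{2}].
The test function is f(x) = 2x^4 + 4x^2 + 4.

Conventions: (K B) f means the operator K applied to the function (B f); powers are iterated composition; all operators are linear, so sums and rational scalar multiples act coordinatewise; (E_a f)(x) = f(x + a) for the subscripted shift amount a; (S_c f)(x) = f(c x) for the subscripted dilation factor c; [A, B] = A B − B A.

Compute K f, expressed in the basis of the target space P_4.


E_{2} f = 2x^4 + 16x^3 + 52x^2 + 80x + 52
S_{-1} E_{2} f = 2x^4 - 16x^3 + 52x^2 - 80x + 52
S_{-1} f = 2x^4 + 4x^2 + 4
E_{2} S_{-1} f = 2x^4 + 16x^3 + 52x^2 + 80x + 52
[S_{-1}, E_{2}] f = -32x^3 - 160x

the image equals g(x) = -32x^3 - 160x


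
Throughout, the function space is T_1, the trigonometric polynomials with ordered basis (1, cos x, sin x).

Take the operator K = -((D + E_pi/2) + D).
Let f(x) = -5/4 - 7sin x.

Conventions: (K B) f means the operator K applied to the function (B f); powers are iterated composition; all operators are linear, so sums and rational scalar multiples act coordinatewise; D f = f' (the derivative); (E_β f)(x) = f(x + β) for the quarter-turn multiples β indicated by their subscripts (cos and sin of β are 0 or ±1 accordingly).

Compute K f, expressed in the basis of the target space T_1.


D f = -7cos x
E_pi/2 f = -5/4 - 7cos x
(D + E_pi/2) f = -5/4 - 14cos x
D f = -7cos x
((D + E_pi/2) + D) f = -5/4 - 21cos x
(-((D + E_pi/2) + D)) f = 5/4 + 21cos x

the result is g(x) = 5/4 + 21cos x


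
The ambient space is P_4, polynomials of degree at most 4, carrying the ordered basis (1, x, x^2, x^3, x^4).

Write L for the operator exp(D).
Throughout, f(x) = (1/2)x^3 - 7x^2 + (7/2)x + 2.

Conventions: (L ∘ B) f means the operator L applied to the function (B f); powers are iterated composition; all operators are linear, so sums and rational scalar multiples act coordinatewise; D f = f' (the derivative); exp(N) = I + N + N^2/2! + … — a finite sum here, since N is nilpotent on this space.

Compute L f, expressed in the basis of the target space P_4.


order-1 term: (3/2)x^2 - 14x + 7/2
order-2 term: (3/2)x - 7
order-3 term: 1/2
the series for exp(D) f terminates at order 3
exp(D) f = (1/2)x^3 - (11/2)x^2 - 9x - 1

g(x) = (1/2)x^3 - (11/2)x^2 - 9x - 1


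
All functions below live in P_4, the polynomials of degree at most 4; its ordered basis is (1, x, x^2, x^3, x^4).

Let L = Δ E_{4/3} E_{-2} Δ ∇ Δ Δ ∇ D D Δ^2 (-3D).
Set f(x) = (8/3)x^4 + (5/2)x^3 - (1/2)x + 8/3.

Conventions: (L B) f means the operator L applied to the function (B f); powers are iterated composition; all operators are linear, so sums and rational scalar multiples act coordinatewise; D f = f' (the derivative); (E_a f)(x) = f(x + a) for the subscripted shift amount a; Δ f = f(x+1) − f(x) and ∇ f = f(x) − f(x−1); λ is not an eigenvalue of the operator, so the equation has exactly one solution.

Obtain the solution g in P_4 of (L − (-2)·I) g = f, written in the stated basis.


write g with unknown coordinates in the stated basis and equate coefficients in (L − (-2)·I) g = f
solving from the highest basis element down gives g = (4/3)x^4 + (5/4)x^3 - (1/4)x + 4/3
check: L g = 0
so L g − (-2)·g = (8/3)x^4 + (5/2)x^3 - (1/2)x + 8/3 = f ✓

the image equals g(x) = (4/3)x^4 + (5/4)x^3 - (1/4)x + 4/3


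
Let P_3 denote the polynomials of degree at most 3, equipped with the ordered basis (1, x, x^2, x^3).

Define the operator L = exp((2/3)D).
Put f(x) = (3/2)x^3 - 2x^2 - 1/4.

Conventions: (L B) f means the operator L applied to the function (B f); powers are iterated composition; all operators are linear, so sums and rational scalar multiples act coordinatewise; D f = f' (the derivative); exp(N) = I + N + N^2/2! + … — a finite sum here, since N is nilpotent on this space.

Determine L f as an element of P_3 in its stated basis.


order-1 term: 3x^2 - (8/3)x
order-2 term: 2x - 8/9
order-3 term: 4/9
the series for exp((2/3)D) f terminates at order 3
exp((2/3)D) f = (3/2)x^3 + x^2 - (2/3)x - 25/36

the result is g(x) = (3/2)x^3 + x^2 - (2/3)x - 25/36


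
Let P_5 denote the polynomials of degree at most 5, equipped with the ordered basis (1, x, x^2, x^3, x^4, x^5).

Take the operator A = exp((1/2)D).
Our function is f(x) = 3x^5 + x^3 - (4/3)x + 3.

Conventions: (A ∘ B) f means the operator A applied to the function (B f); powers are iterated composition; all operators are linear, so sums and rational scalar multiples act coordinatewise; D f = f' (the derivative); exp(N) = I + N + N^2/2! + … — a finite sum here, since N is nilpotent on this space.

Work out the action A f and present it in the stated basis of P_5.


the image equals g(x) = 3x^5 + (15/2)x^4 + (17/2)x^3 + (21/4)x^2 + (17/48)x + 245/96

order-1 term: (15/2)x^4 + (3/2)x^2 - 2/3
order-2 term: (15/2)x^3 + (3/4)x
order-3 term: (15/4)x^2 + 1/8
order-4 term: (15/16)x
order-5 term: 3/32
the series for exp((1/2)D) f terminates at order 5
exp((1/2)D) f = 3x^5 + (15/2)x^4 + (17/2)x^3 + (21/4)x^2 + (17/48)x + 245/96


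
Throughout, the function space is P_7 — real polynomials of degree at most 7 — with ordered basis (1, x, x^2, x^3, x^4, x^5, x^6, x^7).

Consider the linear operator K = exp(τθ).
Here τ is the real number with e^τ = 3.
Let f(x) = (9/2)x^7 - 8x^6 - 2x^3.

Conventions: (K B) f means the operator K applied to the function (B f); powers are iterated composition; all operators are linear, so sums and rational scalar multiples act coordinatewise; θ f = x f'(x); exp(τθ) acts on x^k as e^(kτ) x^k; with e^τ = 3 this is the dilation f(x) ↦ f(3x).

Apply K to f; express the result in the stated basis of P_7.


exp(τθ) x^k = e^(kτ) x^k; with e^τ = 3 this sends x^k to 3^k x^k
x^3 ↦ 27 x^3
x^6 ↦ 729 x^6
x^7 ↦ 2187 x^7
applying this coordinatewise to f: exp(τθ) f = (19683/2)x^7 - 5832x^6 - 54x^3

the result is g(x) = (19683/2)x^7 - 5832x^6 - 54x^3


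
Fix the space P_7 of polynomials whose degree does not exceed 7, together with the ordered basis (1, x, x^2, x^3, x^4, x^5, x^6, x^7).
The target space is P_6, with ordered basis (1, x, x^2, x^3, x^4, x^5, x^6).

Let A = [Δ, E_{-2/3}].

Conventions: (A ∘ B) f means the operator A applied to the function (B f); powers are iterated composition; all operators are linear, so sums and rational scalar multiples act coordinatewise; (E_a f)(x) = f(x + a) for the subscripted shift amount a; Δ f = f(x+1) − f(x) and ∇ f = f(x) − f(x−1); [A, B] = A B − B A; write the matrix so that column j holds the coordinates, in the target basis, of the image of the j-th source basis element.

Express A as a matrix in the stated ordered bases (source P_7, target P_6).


the matrix is [[0, 0, 0, 0, 0, 0, 0, 0]; [0, 0, 0, 0, 0, 0, 0, 0]; [0, 0, 0, 0, 0, 0, 0, 0]; [0, 0, 0, 0, 0, 0, 0, 0]; [0, 0, 0, 0, 0, 0, 0, 0]; [0, 0, 0, 0, 0, 0, 0, 0]; [0, 0, 0, 0, 0, 0, 0, 0]] (rows listed top to bottom)

image of 1: 0
image of x: 0
image of x^2: 0
image of x^3: 0
image of x^4: 0
image of x^5: 0
image of x^6: 0
image of x^7: 0
each image's coordinates form column j of the matrix


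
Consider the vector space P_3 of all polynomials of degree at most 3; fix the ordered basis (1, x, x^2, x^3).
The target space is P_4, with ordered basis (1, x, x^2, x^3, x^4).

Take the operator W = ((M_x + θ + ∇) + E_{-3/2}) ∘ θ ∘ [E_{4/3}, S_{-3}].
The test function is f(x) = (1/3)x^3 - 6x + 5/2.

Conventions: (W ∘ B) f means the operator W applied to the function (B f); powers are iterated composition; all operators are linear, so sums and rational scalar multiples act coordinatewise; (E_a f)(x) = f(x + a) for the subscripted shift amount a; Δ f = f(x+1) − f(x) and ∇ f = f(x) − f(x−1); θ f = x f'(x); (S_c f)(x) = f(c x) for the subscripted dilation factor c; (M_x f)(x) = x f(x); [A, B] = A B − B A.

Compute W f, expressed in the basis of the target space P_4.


S_{-3} f = -9x^3 + 18x + 5/2
E_{4/3} S_{-3} f = -9x^3 - 36x^2 - 30x + 31/6
E_{4/3} f = (1/3)x^3 + (4/3)x^2 - (38/9)x - 763/162
S_{-3} E_{4/3} f = -9x^3 + 12x^2 + (38/3)x - 763/162
[E_{4/3}, S_{-3}] f = -48x^2 - (128/3)x + 800/81
θ [E_{4/3}, S_{-3}] f = -96x^2 - (128/3)x
M_x θ [E_{4/3}, S_{-3}] f = -96x^3 - (128/3)x^2
θ θ [E_{4/3}, S_{-3}] f = -192x^2 - (128/3)x
∇ θ [E_{4/3}, S_{-3}] f = -192x + 160/3
(M_x + θ + ∇) θ [E_{4/3}, S_{-3}] f = -96x^3 - (704/3)x^2 - (704/3)x + 160/3
E_{-3/2} θ [E_{4/3}, S_{-3}] f = -96x^2 + (736/3)x - 152
((M_x + θ + ∇) + E_{-3/2}) θ [E_{4/3}, S_{-3}] f = -96x^3 - (992/3)x^2 + (32/3)x - 296/3

the image equals g(x) = -96x^3 - (992/3)x^2 + (32/3)x - 296/3


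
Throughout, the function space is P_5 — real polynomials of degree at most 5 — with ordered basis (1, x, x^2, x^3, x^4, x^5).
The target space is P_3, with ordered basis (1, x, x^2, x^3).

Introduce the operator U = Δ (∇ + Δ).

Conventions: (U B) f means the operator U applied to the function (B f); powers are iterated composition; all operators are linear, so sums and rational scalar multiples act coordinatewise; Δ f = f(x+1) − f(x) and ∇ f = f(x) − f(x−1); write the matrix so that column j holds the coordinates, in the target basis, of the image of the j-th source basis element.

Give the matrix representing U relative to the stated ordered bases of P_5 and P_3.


the matrix is [[0, 0, 4, 6, 16, 30]; [0, 0, 0, 12, 24, 80]; [0, 0, 0, 0, 24, 60]; [0, 0, 0, 0, 0, 40]] (rows listed top to bottom)

image of 1: 0
image of x: 0
image of x^2: 4
image of x^3: 12x + 6
image of x^4: 24x^2 + 24x + 16
image of x^5: 40x^3 + 60x^2 + 80x + 30
each image's coordinates form column j of the matrix


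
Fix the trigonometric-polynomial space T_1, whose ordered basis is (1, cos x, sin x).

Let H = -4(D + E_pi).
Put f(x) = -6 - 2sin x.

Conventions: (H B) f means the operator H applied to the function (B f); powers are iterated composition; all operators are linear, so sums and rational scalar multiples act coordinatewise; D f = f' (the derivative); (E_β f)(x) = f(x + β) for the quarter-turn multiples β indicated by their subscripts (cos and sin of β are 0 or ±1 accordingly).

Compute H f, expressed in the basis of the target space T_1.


g(x) = 24 + 8cos x - 8sin x

D f = -2cos x
E_pi f = -6 + 2sin x
(D + E_pi) f = -6 - 2cos x + 2sin x
(-4(D + E_pi)) f = 24 + 8cos x - 8sin x


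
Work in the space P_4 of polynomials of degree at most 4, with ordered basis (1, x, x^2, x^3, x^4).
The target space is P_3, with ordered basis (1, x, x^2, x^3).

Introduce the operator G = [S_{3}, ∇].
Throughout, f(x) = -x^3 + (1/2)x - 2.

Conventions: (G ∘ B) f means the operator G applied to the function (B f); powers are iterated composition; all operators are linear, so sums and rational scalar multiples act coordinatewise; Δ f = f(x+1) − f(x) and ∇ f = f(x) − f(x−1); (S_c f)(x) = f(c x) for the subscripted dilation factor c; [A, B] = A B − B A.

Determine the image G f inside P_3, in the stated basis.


the image equals g(x) = 54x^2 - 72x + 25

∇ f = -3x^2 + 3x - 1/2
S_{3} ∇ f = -27x^2 + 9x - 1/2
S_{3} f = -27x^3 + (3/2)x - 2
∇ S_{3} f = -81x^2 + 81x - 51/2
[S_{3}, ∇] f = 54x^2 - 72x + 25


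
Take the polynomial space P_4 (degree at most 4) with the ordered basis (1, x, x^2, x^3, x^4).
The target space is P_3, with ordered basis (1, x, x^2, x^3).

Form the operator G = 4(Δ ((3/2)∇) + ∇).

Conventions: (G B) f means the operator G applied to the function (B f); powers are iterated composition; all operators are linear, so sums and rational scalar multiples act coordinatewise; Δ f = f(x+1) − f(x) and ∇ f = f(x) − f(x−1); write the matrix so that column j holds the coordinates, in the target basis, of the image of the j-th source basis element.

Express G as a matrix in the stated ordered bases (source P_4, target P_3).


the matrix is [[0, 4, 8, 4, 8]; [0, 0, 8, 24, 16]; [0, 0, 0, 12, 48]; [0, 0, 0, 0, 16]] (rows listed top to bottom)

image of 1: 0
image of x: 4
image of x^2: 8x + 8
image of x^3: 12x^2 + 24x + 4
image of x^4: 16x^3 + 48x^2 + 16x + 8
each image's coordinates form column j of the matrix


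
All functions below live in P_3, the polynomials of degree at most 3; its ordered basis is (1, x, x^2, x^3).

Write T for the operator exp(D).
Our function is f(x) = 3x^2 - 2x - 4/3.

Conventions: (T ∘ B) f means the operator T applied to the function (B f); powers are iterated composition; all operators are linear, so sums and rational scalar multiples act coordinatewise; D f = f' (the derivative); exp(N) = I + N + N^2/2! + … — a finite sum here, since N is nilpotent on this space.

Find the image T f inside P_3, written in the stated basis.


order-1 term: 6x - 2
order-2 term: 3
the series for exp(D) f terminates at order 2
exp(D) f = 3x^2 + 4x - 1/3

the image equals g(x) = 3x^2 + 4x - 1/3


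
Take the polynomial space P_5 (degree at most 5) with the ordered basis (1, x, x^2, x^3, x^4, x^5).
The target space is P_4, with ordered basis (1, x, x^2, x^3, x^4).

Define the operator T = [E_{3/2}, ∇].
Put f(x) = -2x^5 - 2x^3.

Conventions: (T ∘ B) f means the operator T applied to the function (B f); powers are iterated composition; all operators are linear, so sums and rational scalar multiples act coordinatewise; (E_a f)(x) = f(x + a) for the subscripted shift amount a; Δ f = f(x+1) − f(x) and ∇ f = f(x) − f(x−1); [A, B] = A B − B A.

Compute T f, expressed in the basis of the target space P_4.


∇ f = -10x^4 + 20x^3 - 26x^2 + 16x - 4
E_{3/2} ∇ f = -10x^4 - 40x^3 - 71x^2 - 62x - 173/8
E_{3/2} f = -2x^5 - 15x^4 - 47x^3 - (153/2)x^2 - (513/8)x - 351/16
∇ E_{3/2} f = -10x^4 - 40x^3 - 71x^2 - 62x - 173/8
[E_{3/2}, ∇] f = 0

g(x) = 0


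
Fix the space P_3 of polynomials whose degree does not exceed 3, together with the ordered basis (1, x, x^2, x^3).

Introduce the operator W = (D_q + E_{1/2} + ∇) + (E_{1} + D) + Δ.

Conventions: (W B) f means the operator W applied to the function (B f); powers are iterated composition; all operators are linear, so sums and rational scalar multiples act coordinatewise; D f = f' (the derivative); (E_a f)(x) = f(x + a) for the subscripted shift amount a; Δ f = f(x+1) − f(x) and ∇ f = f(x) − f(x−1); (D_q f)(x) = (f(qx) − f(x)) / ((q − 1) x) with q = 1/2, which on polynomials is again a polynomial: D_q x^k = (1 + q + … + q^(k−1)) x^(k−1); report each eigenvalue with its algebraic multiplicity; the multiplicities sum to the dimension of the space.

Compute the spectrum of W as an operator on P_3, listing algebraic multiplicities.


image of 1: 2
image of x: 2x + 11/2
image of x^2: 2x^2 + (21/2)x + 5/4
image of x^3: 2x^3 + (61/4)x^2 + (15/4)x + 25/8
the matrix is upper triangular; its diagonal is (2, 2, 2, 2)
for a triangular matrix the eigenvalues are the diagonal entries, with algebraic multiplicity their repetition count

λ = 2 (multiplicity 4)


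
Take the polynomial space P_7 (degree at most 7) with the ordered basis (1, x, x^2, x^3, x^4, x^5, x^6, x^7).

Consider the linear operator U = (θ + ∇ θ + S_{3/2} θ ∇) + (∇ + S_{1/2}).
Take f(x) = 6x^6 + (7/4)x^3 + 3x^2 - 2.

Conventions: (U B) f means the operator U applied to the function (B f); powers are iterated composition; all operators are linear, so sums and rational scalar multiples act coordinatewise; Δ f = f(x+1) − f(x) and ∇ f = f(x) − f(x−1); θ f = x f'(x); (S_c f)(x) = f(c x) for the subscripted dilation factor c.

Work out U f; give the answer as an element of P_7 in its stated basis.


θ f = 36x^6 + (21/4)x^3 + 6x^2
θ f = 36x^6 + (21/4)x^3 + 6x^2
∇ θ f = 216x^5 - 540x^4 + 720x^3 - (2097/4)x^2 + (849/4)x - 147/4
∇ f = 36x^5 - 90x^4 + 120x^3 - (339/4)x^2 + (147/4)x - 29/4
θ ∇ f = 180x^5 - 360x^4 + 360x^3 - (339/2)x^2 + (147/4)x
S_{3/2} θ ∇ f = (10935/8)x^5 - (3645/2)x^4 + 1215x^3 - (3051/8)x^2 + (441/8)x
(θ + ∇ θ + S_{3/2} θ ∇) f = 36x^6 + (12663/8)x^5 - (4725/2)x^4 + (7761/4)x^3 - (7197/8)x^2 + (2139/8)x - 147/4
∇ f = 36x^5 - 90x^4 + 120x^3 - (339/4)x^2 + (147/4)x - 29/4
S_{1/2} f = (3/32)x^6 + (7/32)x^3 + (3/4)x^2 - 2
(∇ + S_{1/2}) f = (3/32)x^6 + 36x^5 - 90x^4 + (3847/32)x^3 - 84x^2 + (147/4)x - 37/4
((θ + ∇ θ + S_{3/2} θ ∇) + (∇ + S_{1/2})) f = (1155/32)x^6 + (12951/8)x^5 - (4905/2)x^4 + (65935/32)x^3 - (7869/8)x^2 + (2433/8)x - 46

the image equals g(x) = (1155/32)x^6 + (12951/8)x^5 - (4905/2)x^4 + (65935/32)x^3 - (7869/8)x^2 + (2433/8)x - 46


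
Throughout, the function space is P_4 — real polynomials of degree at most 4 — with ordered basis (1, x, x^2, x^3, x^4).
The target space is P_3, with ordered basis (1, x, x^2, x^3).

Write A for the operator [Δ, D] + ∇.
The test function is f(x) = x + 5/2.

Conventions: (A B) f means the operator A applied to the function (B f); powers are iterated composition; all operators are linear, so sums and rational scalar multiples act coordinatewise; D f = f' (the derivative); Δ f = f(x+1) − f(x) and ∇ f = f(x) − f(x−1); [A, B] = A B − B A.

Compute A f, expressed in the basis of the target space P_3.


D f = 1
Δ D f = 0
Δ f = 1
D Δ f = 0
[Δ, D] f = 0
∇ f = 1
([Δ, D] + ∇) f = 1

the result is g(x) = 1


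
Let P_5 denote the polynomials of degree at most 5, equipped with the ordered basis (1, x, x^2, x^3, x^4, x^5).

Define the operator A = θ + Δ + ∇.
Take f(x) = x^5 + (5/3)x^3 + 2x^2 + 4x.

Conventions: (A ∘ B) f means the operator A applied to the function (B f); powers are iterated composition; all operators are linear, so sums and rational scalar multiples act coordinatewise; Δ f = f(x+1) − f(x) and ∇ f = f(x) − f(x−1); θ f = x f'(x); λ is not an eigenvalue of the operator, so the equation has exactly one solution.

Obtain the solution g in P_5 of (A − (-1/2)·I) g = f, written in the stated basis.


g(x) = (2/11)x^5 - (40/99)x^4 + (970/693)x^3 - (4636/1155)x^2 + (161384/10395)x - 711296/10395

write g with unknown coordinates in the stated basis and equate coefficients in (A − (-1/2)·I) g = f
solving from the highest basis element down gives g = (2/11)x^5 - (40/99)x^4 + (970/693)x^3 - (4636/1155)x^2 + (161384/10395)x - 711296/10395
check: A g = (10/11)x^5 + (20/99)x^4 + (670/693)x^3 + (4628/1155)x^2 - (39112/10395)x + 355648/10395
so A g − (-1/2)·g = x^5 + (5/3)x^3 + 2x^2 + 4x = f ✓
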